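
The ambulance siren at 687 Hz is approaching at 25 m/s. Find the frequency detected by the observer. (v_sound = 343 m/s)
f_obs = f·v/(v − v_s) = 741 Hz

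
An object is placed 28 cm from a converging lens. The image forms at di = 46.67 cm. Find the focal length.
1/f = 1/do + 1/di → f = 17.5 cm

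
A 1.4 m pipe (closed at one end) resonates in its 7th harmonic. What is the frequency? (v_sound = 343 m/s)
fₙ = nv/(4L) = 428.8 Hz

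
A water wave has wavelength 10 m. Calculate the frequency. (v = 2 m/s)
f = v/λ = 0.2 Hz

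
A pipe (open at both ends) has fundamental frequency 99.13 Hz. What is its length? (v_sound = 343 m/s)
L = v/(2f₁) = 1.73 m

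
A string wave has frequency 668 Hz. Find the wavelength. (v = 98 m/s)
λ = v/f = 0.1467 m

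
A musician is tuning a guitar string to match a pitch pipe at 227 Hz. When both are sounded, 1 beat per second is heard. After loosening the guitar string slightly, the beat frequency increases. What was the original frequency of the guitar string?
226 Hz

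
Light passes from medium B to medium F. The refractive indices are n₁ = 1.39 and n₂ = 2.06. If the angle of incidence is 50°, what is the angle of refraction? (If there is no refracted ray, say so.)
sin θ₂ = (n₁/n₂)·sin θ₁ = 0.5169 → θ₂ = 31.12°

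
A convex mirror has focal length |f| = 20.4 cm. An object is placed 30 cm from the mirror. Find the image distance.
f = −20.4 cm (convex); 1/di = 1/f − 1/do → di = -12.14 cm (virtual image, behind mirror)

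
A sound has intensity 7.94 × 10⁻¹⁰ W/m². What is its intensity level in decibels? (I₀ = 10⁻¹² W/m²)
β = 10·log₁₀(I/I₀) = 29 dB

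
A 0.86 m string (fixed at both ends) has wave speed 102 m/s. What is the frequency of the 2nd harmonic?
fₙ = nv/(2L) = 118.6 Hz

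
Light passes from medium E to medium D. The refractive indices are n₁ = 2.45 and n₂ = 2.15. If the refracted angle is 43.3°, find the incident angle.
sin θ₁ = (n₂/n₁)·sin θ₂ → θ₁ = 37°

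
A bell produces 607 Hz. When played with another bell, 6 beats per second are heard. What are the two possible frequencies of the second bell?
f₂ = 607 ± 6 Hz → 613 Hz or 601 Hz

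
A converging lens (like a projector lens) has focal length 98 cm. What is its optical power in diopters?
P = 1/f = 1.02 D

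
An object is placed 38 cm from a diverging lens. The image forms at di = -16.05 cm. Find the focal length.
1/f = 1/do + 1/di → f = -27.79 cm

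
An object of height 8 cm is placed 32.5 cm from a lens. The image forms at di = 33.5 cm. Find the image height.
hi = (-di/do) × ho = -8.246 cm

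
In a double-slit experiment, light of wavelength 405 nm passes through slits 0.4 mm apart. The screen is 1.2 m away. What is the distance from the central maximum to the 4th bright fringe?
y = mλL/d = 4.86 mm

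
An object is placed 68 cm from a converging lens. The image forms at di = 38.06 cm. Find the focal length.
1/f = 1/do + 1/di → f = 24.4 cm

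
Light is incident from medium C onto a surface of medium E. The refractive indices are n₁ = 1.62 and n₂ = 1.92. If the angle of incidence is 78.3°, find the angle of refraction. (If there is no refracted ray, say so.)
sin θ₂ = (n₁/n₂)·sin θ₁ = 0.8262 → θ₂ = 55.71°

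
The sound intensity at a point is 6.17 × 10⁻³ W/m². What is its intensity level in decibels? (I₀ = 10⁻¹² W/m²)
β = 10·log₁₀(I/I₀) = 97.9 dB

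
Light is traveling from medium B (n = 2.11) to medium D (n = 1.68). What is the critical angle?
θc = arcsin(n₂/n₁) = 52.77°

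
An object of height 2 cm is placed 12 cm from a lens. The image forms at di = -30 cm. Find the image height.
hi = (-di/do) × ho = 5 cm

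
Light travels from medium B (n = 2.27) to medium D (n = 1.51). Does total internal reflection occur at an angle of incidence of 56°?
θc = arcsin(n₂/n₁) = 41.7°; 56° > θc, so yes — total internal reflection.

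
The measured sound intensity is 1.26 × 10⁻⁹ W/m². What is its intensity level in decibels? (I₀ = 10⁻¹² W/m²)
β = 10·log₁₀(I/I₀) = 31 dB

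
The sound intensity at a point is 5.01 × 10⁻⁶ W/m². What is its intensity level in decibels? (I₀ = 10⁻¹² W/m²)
β = 10·log₁₀(I/I₀) = 67 dB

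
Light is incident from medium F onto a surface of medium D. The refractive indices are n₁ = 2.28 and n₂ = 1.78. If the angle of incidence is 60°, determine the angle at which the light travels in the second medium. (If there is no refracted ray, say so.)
sin θ₂ = (n₁/n₂)·sin θ₁ = 1.109 > 1, so there is no refracted ray — the light undergoes total internal reflection.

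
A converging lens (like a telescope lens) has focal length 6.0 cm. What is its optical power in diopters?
P = 1/f = 16.67 D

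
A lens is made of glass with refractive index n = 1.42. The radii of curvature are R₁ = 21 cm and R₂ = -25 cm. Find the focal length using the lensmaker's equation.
1/f = (n − 1)(1/R₁ − 1/R₂) → f = 27.17 cm (converging lens)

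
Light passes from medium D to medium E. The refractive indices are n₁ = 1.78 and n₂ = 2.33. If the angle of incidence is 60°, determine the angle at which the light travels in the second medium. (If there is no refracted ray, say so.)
sin θ₂ = (n₁/n₂)·sin θ₁ = 0.6616 → θ₂ = 41.42°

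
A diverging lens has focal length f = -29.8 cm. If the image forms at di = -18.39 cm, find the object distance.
1/do = 1/f − 1/di → do = 48.03 cm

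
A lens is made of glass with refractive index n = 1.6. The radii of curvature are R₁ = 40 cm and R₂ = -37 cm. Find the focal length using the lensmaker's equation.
1/f = (n − 1)(1/R₁ − 1/R₂) → f = 32.03 cm (converging lens)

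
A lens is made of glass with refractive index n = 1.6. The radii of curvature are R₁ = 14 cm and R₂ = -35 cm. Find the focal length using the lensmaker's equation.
1/f = (n − 1)(1/R₁ − 1/R₂) → f = 16.67 cm (converging lens)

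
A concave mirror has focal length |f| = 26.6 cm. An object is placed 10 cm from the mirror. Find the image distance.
f = +26.6 cm (concave); 1/di = 1/f − 1/do → di = -16.02 cm (virtual image, behind mirror)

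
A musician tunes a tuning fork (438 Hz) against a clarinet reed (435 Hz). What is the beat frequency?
3 Hz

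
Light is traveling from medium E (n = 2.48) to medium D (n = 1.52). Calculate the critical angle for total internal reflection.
θc = arcsin(n₂/n₁) = 37.8°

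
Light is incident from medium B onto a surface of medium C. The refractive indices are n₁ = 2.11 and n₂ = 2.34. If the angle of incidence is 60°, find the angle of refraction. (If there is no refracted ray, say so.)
sin θ₂ = (n₁/n₂)·sin θ₁ = 0.7809 → θ₂ = 51.34°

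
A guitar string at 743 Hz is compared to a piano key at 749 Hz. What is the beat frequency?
6 Hz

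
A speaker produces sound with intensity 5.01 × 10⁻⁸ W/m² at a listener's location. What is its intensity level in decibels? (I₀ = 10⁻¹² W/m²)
β = 10·log₁₀(I/I₀) = 47 dB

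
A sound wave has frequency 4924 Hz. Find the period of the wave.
T = 1/f = 2.031 × 10⁻⁴ s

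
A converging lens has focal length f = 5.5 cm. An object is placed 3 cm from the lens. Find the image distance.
1/di = 1/f − 1/do → di = -6.6 cm (virtual image)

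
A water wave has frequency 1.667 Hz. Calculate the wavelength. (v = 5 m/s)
λ = v/f = 2.999 m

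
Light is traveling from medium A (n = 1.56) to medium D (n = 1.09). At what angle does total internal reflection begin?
θc = arcsin(n₂/n₁) = 44.32°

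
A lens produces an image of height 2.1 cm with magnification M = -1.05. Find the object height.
ho = |hi|/|M| = 2 cm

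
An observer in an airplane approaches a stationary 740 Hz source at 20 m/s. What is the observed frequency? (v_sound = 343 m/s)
f_obs = f·(v + v_o)/v = 783.1 Hz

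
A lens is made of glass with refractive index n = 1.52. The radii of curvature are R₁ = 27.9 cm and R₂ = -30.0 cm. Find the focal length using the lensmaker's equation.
1/f = (n − 1)(1/R₁ − 1/R₂) → f = 27.8 cm (converging lens)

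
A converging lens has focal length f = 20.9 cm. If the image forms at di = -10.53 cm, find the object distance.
1/do = 1/f − 1/di → do = 7.002 cm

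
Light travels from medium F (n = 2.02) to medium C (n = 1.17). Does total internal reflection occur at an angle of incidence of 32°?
θc = arcsin(n₂/n₁) = 35.39°; 32° < θc, so no — the ray refracts.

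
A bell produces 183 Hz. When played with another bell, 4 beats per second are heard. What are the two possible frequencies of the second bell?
f₂ = 183 ± 4 Hz → 187 Hz or 179 Hz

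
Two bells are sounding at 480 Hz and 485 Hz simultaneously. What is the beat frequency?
5 Hz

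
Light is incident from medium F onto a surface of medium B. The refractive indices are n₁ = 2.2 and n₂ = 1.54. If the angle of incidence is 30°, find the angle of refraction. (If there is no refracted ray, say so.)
sin θ₂ = (n₁/n₂)·sin θ₁ = 0.7143 → θ₂ = 45.58°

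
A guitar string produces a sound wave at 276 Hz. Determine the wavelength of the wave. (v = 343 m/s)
λ = v/f = 1.243 m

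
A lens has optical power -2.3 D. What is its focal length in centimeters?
f = 1/P = -43.48 cm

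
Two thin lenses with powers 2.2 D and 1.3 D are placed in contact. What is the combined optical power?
P_total = P₁ + P₂ = 3.5 D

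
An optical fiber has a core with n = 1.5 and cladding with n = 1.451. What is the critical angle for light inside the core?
θc = arcsin(n_cladding/n_core) = 75.31°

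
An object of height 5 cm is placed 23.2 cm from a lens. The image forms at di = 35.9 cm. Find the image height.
hi = (-di/do) × ho = -7.737 cm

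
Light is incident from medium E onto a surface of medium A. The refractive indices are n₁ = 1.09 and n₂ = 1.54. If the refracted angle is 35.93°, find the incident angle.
sin θ₁ = (n₂/n₁)·sin θ₂ → θ₁ = 56°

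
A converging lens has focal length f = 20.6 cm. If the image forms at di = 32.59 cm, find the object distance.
1/do = 1/f − 1/di → do = 55.99 cm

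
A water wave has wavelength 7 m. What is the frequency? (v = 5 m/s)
f = v/λ = 0.7143 Hz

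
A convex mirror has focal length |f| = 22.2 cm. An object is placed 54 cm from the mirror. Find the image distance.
f = −22.2 cm (convex); 1/di = 1/f − 1/do → di = -15.73 cm (virtual image, behind mirror)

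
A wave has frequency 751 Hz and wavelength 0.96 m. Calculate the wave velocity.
v = fλ = 721 m/s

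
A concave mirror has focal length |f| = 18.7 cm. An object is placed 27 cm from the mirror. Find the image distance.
f = +18.7 cm (concave); 1/di = 1/f − 1/do → di = 60.83 cm (real image, in front of mirror)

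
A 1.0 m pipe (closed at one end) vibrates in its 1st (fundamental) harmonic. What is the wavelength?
λₙ = 4L/n = 4 m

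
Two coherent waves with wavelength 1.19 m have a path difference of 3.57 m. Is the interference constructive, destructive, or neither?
constructive — path difference = 3λ, a whole number of wavelengths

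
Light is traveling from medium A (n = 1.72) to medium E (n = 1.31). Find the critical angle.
θc = arcsin(n₂/n₁) = 49.61°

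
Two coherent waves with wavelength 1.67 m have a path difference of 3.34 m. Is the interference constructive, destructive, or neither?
constructive — path difference = 2λ, a whole number of wavelengths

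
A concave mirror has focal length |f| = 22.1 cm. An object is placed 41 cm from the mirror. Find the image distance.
f = +22.1 cm (concave); 1/di = 1/f − 1/do → di = 47.94 cm (real image, in front of mirror)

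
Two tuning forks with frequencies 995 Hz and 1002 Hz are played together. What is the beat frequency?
7 Hz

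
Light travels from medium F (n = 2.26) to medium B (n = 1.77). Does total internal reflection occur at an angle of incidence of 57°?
θc = arcsin(n₂/n₁) = 51.55°; 57° > θc, so yes — total internal reflection.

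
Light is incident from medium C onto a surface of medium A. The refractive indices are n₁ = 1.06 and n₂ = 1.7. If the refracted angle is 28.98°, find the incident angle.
sin θ₁ = (n₂/n₁)·sin θ₂ → θ₁ = 50.99°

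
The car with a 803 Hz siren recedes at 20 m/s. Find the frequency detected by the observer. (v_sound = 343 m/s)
f_obs = f·v/(v + v_s) = 758.8 Hz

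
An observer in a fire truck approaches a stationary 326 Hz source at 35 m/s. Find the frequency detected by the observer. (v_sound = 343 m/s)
f_obs = f·(v + v_o)/v = 359.3 Hz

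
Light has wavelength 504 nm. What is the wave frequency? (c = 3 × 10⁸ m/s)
f = c/λ = 5.952 × 10¹⁴ Hz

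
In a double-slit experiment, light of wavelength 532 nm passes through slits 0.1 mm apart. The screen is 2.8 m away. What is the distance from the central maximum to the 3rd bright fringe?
y = mλL/d = 44.69 mm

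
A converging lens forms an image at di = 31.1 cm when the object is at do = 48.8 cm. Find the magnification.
M = −di/do = -0.6373 (inverted image)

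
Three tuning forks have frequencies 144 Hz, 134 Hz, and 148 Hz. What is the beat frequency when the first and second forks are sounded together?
10 Hz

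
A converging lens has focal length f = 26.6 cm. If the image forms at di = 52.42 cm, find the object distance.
1/do = 1/f − 1/di → do = 54 cm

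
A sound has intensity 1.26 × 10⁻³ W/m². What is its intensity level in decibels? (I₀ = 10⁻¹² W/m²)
β = 10·log₁₀(I/I₀) = 91 dB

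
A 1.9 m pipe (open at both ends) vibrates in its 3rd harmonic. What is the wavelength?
λₙ = 2L/n = 1.267 m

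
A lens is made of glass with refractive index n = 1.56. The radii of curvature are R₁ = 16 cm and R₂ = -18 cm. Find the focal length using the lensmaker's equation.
1/f = (n − 1)(1/R₁ − 1/R₂) → f = 15.13 cm (converging lens)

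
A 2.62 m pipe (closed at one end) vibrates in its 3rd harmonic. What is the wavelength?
λₙ = 4L/n = 3.493 m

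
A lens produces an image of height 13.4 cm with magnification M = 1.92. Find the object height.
ho = |hi|/|M| = 6.979 cm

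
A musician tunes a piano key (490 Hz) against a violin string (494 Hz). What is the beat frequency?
4 Hz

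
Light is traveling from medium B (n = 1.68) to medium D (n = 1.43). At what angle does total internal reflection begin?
θc = arcsin(n₂/n₁) = 58.34°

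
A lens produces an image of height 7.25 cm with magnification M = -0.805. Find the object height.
ho = |hi|/|M| = 9.006 cm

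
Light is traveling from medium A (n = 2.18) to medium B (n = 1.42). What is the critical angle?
θc = arcsin(n₂/n₁) = 40.65°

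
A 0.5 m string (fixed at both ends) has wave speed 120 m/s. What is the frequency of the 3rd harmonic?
fₙ = nv/(2L) = 360 Hz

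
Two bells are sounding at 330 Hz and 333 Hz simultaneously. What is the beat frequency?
3 Hz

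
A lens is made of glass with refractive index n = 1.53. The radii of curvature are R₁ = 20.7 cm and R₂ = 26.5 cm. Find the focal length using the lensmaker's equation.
1/f = (n − 1)(1/R₁ − 1/R₂) → f = 178.4 cm (converging lens)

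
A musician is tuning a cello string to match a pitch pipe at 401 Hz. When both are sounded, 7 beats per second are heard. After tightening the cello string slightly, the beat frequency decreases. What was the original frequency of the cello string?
394 Hz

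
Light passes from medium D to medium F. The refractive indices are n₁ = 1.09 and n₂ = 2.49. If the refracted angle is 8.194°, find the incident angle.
sin θ₁ = (n₂/n₁)·sin θ₂ → θ₁ = 19°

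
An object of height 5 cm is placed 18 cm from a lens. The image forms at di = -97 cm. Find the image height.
hi = (-di/do) × ho = 26.94 cm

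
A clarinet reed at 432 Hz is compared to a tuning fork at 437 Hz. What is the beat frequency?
5 Hz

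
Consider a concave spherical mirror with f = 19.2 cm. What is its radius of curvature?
R = 2|f| = 38.4 cm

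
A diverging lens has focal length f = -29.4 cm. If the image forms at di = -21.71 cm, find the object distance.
1/do = 1/f − 1/di → do = 83 cm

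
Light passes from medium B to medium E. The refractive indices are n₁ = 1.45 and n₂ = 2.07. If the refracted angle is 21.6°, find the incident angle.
sin θ₁ = (n₂/n₁)·sin θ₂ → θ₁ = 31.7°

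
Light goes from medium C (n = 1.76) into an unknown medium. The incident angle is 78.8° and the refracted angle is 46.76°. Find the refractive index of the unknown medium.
n₂ = n₁·sin θ₁ / sin θ₂ = 2.37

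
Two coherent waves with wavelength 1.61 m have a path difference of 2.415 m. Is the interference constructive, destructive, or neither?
destructive — path difference = 1.5λ, an odd multiple of λ/2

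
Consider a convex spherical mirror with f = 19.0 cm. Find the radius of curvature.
R = 2|f| = 38 cm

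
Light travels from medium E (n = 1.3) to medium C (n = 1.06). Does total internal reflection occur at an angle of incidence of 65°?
θc = arcsin(n₂/n₁) = 54.63°; 65° > θc, so yes — total internal reflection.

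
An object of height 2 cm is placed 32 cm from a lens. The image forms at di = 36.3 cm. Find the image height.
hi = (-di/do) × ho = -2.269 cm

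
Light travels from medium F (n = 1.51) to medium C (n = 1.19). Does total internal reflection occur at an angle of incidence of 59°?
θc = arcsin(n₂/n₁) = 52.01°; 59° > θc, so yes — total internal reflection.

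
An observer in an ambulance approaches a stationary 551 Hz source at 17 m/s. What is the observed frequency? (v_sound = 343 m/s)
f_obs = f·(v + v_o)/v = 578.3 Hz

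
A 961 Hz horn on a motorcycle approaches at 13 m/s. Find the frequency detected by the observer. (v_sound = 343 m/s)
f_obs = f·v/(v − v_s) = 998.9 Hz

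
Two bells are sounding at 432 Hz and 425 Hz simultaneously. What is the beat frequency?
7 Hz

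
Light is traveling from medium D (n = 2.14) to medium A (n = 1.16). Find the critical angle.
θc = arcsin(n₂/n₁) = 32.82°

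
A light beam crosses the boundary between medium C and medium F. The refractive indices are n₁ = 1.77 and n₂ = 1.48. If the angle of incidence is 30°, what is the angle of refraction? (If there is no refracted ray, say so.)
sin θ₂ = (n₁/n₂)·sin θ₁ = 0.598 → θ₂ = 36.72°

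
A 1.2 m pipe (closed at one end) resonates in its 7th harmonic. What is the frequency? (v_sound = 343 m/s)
fₙ = nv/(4L) = 500.2 Hz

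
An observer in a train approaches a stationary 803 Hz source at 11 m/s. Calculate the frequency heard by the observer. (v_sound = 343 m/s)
f_obs = f·(v + v_o)/v = 828.8 Hz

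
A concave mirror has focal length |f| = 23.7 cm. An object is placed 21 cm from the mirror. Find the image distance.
f = +23.7 cm (concave); 1/di = 1/f − 1/do → di = -184.3 cm (virtual image, behind mirror)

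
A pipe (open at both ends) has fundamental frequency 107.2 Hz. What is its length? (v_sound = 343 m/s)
L = v/(2f₁) = 1.6 m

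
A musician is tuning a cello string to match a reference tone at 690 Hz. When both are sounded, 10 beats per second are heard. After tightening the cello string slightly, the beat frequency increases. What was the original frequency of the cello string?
700 Hz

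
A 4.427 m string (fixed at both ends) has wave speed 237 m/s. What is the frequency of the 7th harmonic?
fₙ = nv/(2L) = 187.4 Hz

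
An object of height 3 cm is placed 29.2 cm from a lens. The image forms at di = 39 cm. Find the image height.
hi = (-di/do) × ho = -4.007 cm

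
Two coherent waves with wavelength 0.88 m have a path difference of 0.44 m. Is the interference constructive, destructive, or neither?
destructive — path difference = 0.5λ, an odd multiple of λ/2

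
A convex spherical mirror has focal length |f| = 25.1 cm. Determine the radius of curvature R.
R = 2|f| = 50.2 cm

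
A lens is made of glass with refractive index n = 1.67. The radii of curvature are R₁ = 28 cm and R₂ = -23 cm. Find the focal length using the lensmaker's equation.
1/f = (n − 1)(1/R₁ − 1/R₂) → f = 18.85 cm (converging lens)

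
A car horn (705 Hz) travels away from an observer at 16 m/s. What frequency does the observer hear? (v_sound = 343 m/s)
f_obs = f·v/(v + v_s) = 673.6 Hz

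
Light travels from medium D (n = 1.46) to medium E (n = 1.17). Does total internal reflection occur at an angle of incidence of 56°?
θc = arcsin(n₂/n₁) = 53.26°; 56° > θc, so yes — total internal reflection.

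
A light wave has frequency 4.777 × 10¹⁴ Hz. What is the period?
T = 1/f = 2.093 × 10⁻¹⁵ s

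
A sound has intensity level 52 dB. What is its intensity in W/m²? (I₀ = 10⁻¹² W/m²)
I = I₀·10^(β/10) = 1.58 × 10⁻⁷ W/m²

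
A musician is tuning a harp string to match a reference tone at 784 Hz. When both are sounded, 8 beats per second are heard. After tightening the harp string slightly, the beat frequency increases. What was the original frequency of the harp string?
792 Hz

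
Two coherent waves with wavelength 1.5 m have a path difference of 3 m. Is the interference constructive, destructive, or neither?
constructive — path difference = 2λ, a whole number of wavelengths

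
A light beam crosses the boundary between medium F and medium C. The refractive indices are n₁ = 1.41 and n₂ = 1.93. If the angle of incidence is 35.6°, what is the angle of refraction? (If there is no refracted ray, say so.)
sin θ₂ = (n₁/n₂)·sin θ₁ = 0.4253 → θ₂ = 25.17°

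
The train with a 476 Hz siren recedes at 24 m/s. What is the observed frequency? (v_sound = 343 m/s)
f_obs = f·v/(v + v_s) = 444.9 Hz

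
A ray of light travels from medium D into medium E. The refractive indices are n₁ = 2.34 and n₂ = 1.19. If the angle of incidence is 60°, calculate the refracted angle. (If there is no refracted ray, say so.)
sin θ₂ = (n₁/n₂)·sin θ₁ = 1.703 > 1, so there is no refracted ray — the light undergoes total internal reflection.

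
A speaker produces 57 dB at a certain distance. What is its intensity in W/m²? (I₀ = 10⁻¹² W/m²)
I = I₀·10^(β/10) = 5.01 × 10⁻⁷ W/m²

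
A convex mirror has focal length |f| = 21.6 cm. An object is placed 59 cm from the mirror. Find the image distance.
f = −21.6 cm (convex); 1/di = 1/f − 1/do → di = -15.81 cm (virtual image, behind mirror)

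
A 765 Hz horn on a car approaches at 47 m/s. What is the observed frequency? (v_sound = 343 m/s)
f_obs = f·v/(v − v_s) = 886.5 Hz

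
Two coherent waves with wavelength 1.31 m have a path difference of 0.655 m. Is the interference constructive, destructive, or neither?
destructive — path difference = 0.5λ, an odd multiple of λ/2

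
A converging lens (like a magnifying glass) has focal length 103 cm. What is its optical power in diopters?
P = 1/f = 0.9709 D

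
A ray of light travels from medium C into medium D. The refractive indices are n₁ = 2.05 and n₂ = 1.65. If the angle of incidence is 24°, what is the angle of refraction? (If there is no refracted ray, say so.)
sin θ₂ = (n₁/n₂)·sin θ₁ = 0.5053 → θ₂ = 30.35°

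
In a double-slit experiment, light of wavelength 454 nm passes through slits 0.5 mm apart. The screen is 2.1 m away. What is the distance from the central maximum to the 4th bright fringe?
y = mλL/d = 7.627 mm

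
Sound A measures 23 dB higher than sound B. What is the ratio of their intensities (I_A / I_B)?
I_A/I_B = 10^(Δβ/10) = 199.5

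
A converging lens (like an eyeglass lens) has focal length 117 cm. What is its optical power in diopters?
P = 1/f = 0.8547 D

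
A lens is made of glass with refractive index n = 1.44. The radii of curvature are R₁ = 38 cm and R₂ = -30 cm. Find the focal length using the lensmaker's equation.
1/f = (n − 1)(1/R₁ − 1/R₂) → f = 38.1 cm (converging lens)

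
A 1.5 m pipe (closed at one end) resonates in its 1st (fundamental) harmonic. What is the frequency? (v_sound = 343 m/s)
fₙ = nv/(4L) = 57.17 Hz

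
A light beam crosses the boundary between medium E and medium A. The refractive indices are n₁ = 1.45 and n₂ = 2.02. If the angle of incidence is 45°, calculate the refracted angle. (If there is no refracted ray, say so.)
sin θ₂ = (n₁/n₂)·sin θ₁ = 0.5076 → θ₂ = 30.5°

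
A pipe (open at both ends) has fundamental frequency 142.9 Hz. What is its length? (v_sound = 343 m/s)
L = v/(2f₁) = 1.2 m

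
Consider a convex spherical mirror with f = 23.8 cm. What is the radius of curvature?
R = 2|f| = 47.6 cm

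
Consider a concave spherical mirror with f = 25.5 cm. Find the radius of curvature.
R = 2|f| = 51 cm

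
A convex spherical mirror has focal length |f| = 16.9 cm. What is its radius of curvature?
R = 2|f| = 33.8 cm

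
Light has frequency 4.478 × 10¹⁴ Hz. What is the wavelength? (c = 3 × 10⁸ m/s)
λ = c/f = 669.9 nm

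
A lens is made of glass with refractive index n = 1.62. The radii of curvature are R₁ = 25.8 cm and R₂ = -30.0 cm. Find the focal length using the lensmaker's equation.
1/f = (n − 1)(1/R₁ − 1/R₂) → f = 22.37 cm (converging lens)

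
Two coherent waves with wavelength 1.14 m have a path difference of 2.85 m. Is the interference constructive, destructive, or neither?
destructive — path difference = 2.5λ, an odd multiple of λ/2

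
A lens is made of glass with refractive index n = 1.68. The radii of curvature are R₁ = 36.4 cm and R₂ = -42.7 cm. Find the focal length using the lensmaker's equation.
1/f = (n − 1)(1/R₁ − 1/R₂) → f = 28.9 cm (converging lens)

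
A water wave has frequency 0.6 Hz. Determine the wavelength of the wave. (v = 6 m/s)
λ = v/f = 10 m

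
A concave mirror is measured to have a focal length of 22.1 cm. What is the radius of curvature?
R = 2|f| = 44.2 cm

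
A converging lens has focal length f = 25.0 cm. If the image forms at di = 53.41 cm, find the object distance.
1/do = 1/f − 1/di → do = 47 cm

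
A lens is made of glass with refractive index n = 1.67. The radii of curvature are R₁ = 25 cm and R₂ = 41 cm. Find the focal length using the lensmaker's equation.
1/f = (n − 1)(1/R₁ − 1/R₂) → f = 95.62 cm (converging lens)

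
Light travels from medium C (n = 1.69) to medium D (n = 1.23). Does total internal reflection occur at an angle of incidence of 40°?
θc = arcsin(n₂/n₁) = 46.7°; 40° < θc, so no — the ray refracts.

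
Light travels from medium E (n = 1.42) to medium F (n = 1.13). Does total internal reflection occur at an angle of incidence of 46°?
θc = arcsin(n₂/n₁) = 52.73°; 46° < θc, so no — the ray refracts.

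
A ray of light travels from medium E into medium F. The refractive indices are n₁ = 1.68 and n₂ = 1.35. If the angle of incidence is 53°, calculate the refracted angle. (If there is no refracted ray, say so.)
sin θ₂ = (n₁/n₂)·sin θ₁ = 0.9939 → θ₂ = 83.65°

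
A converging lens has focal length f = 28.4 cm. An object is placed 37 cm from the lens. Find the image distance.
1/di = 1/f − 1/do → di = 122.2 cm (real image)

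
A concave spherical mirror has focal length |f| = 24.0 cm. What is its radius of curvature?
R = 2|f| = 48 cm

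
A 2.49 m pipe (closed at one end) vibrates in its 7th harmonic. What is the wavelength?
λₙ = 4L/n = 1.423 m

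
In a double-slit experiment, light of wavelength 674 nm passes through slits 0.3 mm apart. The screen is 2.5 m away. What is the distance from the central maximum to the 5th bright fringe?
y = mλL/d = 28.08 mm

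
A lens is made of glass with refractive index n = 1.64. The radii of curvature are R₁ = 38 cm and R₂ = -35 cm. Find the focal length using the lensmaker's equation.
1/f = (n − 1)(1/R₁ − 1/R₂) → f = 28.47 cm (converging lens)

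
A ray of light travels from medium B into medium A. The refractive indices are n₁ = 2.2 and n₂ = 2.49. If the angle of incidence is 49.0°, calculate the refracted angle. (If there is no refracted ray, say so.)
sin θ₂ = (n₁/n₂)·sin θ₁ = 0.6668 → θ₂ = 41.82°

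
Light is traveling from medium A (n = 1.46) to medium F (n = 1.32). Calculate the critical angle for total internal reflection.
θc = arcsin(n₂/n₁) = 64.7°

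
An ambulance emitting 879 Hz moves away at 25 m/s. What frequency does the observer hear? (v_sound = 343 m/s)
f_obs = f·v/(v + v_s) = 819.3 Hz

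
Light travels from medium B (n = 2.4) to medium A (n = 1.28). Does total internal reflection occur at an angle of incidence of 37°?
θc = arcsin(n₂/n₁) = 32.23°; 37° > θc, so yes — total internal reflection.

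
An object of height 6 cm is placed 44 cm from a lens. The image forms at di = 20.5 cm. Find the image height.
hi = (-di/do) × ho = -2.795 cm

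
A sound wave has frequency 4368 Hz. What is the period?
T = 1/f = 2.289 × 10⁻⁴ s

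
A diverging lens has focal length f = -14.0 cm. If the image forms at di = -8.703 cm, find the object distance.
1/do = 1/f − 1/di → do = 23 cm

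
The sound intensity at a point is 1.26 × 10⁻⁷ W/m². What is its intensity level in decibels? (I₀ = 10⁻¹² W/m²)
β = 10·log₁₀(I/I₀) = 51 dB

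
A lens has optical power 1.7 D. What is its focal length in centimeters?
f = 1/P = 58.82 cm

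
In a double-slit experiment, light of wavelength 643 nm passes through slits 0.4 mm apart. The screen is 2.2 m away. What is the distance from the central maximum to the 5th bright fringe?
y = mλL/d = 17.68 mm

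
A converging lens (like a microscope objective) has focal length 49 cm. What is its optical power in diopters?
P = 1/f = 2.041 D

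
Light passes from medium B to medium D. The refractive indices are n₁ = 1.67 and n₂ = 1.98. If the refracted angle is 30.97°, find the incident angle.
sin θ₁ = (n₂/n₁)·sin θ₂ → θ₁ = 37.6°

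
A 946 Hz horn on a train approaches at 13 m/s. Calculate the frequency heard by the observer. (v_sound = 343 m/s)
f_obs = f·v/(v − v_s) = 983.3 Hz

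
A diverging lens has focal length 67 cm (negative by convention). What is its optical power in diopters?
P = 1/f = -1.493 D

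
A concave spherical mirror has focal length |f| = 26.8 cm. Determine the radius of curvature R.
R = 2|f| = 53.6 cm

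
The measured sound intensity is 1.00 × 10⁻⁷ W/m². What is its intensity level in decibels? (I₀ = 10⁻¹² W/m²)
β = 10·log₁₀(I/I₀) = 50 dB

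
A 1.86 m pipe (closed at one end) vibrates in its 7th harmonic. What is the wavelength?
λₙ = 4L/n = 1.063 m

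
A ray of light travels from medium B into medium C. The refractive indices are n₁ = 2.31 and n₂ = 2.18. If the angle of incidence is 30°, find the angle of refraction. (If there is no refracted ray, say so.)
sin θ₂ = (n₁/n₂)·sin θ₁ = 0.5298 → θ₂ = 31.99°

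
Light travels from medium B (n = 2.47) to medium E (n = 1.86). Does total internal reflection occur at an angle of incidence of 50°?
θc = arcsin(n₂/n₁) = 48.85°; 50° > θc, so yes — total internal reflection.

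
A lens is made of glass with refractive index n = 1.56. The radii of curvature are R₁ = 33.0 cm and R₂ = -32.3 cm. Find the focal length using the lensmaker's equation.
1/f = (n − 1)(1/R₁ − 1/R₂) → f = 29.15 cm (converging lens)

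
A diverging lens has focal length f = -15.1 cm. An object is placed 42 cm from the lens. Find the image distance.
1/di = 1/f − 1/do → di = -11.11 cm (virtual image)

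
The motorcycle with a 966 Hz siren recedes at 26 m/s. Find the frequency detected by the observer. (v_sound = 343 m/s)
f_obs = f·v/(v + v_s) = 897.9 Hz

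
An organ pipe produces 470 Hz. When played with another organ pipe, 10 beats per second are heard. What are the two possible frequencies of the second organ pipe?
f₂ = 470 ± 10 Hz → 480 Hz or 460 Hz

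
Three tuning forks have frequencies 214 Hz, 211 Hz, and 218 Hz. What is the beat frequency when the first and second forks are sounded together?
3 Hz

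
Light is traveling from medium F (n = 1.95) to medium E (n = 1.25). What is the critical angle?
θc = arcsin(n₂/n₁) = 39.87°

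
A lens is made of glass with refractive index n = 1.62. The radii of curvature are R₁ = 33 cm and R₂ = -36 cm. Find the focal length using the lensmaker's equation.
1/f = (n − 1)(1/R₁ − 1/R₂) → f = 27.77 cm (converging lens)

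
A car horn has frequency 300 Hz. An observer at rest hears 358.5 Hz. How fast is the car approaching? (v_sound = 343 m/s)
v_s = v·(1 − f/f_obs) = 55.97 m/s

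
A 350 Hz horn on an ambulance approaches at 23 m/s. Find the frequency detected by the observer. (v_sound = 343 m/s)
f_obs = f·v/(v − v_s) = 375.2 Hz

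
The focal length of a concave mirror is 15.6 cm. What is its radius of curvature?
R = 2|f| = 31.2 cm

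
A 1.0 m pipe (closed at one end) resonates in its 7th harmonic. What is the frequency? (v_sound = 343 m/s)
fₙ = nv/(4L) = 600.2 Hz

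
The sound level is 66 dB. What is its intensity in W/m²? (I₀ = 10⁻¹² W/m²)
I = I₀·10^(β/10) = 3.98 × 10⁻⁶ W/m²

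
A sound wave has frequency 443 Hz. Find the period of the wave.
T = 1/f = 0.002257 s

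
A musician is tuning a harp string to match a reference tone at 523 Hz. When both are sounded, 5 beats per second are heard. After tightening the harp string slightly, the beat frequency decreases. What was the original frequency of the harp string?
518 Hz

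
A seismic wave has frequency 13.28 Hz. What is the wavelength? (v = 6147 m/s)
λ = v/f = 462.9 m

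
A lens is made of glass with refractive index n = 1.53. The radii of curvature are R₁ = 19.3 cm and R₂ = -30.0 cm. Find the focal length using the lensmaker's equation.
1/f = (n − 1)(1/R₁ − 1/R₂) → f = 22.16 cm (converging lens)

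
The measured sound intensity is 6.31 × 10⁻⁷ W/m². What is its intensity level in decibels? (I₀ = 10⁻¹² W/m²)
β = 10·log₁₀(I/I₀) = 58 dB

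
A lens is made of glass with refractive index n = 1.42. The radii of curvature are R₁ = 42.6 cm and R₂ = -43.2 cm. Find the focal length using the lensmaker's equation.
1/f = (n − 1)(1/R₁ − 1/R₂) → f = 51.07 cm (converging lens)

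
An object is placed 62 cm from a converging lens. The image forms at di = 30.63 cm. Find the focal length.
1/f = 1/do + 1/di → f = 20.5 cm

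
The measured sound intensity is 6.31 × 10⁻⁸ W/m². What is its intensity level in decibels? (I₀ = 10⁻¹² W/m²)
β = 10·log₁₀(I/I₀) = 48 dB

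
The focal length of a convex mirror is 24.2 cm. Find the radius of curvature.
R = 2|f| = 48.4 cm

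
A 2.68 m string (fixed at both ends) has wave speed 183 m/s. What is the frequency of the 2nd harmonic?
fₙ = nv/(2L) = 68.28 Hz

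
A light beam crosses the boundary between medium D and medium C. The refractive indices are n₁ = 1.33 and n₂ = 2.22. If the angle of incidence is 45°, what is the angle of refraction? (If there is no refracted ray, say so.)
sin θ₂ = (n₁/n₂)·sin θ₁ = 0.4236 → θ₂ = 25.06°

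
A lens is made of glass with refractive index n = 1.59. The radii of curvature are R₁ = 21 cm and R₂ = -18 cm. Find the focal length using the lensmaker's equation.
1/f = (n − 1)(1/R₁ − 1/R₂) → f = 16.43 cm (converging lens)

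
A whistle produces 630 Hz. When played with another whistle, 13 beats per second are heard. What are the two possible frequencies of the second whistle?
f₂ = 630 ± 13 Hz → 643 Hz or 617 Hz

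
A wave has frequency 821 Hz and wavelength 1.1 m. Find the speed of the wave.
v = fλ = 903.1 m/s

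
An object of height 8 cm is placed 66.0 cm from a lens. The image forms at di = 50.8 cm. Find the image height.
hi = (-di/do) × ho = -6.158 cm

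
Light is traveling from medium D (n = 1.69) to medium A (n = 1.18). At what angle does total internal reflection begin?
θc = arcsin(n₂/n₁) = 44.28°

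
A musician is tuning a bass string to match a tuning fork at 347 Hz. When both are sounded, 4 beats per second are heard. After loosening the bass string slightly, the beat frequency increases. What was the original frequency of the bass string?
343 Hz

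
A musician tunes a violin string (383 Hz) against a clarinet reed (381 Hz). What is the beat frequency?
2 Hz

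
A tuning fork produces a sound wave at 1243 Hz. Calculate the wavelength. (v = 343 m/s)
λ = v/f = 0.2759 m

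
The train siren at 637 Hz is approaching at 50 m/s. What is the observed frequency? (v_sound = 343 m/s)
f_obs = f·v/(v − v_s) = 745.7 Hz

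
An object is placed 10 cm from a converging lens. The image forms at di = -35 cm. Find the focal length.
1/f = 1/do + 1/di → f = 14 cm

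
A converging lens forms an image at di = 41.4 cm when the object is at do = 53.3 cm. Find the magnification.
M = −di/do = -0.7767 (inverted image)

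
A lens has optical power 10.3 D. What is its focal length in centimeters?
f = 1/P = 9.709 cm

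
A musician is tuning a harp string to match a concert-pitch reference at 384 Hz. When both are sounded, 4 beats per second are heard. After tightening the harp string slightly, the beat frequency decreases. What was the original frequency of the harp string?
380 Hz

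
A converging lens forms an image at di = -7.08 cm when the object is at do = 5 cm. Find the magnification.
M = −di/do = 1.416 (upright image)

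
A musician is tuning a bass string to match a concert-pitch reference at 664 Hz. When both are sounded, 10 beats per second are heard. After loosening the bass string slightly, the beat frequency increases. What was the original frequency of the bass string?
654 Hz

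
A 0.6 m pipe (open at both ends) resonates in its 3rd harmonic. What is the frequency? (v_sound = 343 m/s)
fₙ = nv/(2L) = 857.5 Hz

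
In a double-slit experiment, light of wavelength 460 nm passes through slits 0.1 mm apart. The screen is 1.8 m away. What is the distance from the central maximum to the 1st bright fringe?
y = mλL/d = 8.28 mm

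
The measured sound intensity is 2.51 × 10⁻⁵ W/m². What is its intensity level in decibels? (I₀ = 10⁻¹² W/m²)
β = 10·log₁₀(I/I₀) = 74 dB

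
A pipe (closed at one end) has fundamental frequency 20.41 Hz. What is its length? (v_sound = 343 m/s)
L = v/(4f₁) = 4.201 m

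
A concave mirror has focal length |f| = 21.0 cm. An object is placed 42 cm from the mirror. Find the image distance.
f = +21.0 cm (concave); 1/di = 1/f − 1/do → di = 42 cm (real image, in front of mirror)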